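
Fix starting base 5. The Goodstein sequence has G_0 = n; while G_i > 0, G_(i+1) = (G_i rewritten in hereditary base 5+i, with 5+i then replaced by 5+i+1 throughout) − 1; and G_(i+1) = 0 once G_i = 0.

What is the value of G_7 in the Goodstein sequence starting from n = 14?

19

i=0: 14 = 2·5 + 4 (b=5); 5→6: 2·6 + 4 = 16; 16−1 = 15
i=1: 15 = 2·6 + 3 (b=6); 6→7: 2·7 + 3 = 17; 17−1 = 16
i=2: 16 = 2·7 + 2 (b=7); 7→8: 2·8 + 2 = 18; 18−1 = 17
i=3: 17 = 2·8 + 1 (b=8); 8→9: 2·9 + 1 = 19; 19−1 = 18
i=4: 18 = 2·9 (b=9); 9→10: 2·10 = 20; 20−1 = 19
i=5: 19 = 10 + 9 (b=10); 10→11: 11 + 9 = 20; 20−1 = 19
i=6: 19 = 11 + 8 (b=11); 11→12: 12 + 8 = 20; 20−1 = 19
i=7: 19 = 12 + 7 (b=12); 12→13: 13 + 7 = 20; 20−1 = 19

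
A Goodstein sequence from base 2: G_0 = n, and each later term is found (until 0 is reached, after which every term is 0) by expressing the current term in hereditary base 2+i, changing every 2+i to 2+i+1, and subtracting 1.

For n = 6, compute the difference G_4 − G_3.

43530

step 0: 6 = 2^2 + 2; sub 3 for 2: 3^3 + 3; = 30; G_1 = 30−1 = 29
step 1: 29 = 3^3 + 2; sub 4 for 3: 4^4 + 2; = 258; G_2 = 258−1 = 257
step 2: 257 = 4^4 + 1; sub 5 for 4: 5^5 + 1; = 3126; G_3 = 3126−1 = 3125
step 3: 3125 = 5^5; sub 6 for 5: 6^6; = 46656; G_4 = 46656−1 = 46655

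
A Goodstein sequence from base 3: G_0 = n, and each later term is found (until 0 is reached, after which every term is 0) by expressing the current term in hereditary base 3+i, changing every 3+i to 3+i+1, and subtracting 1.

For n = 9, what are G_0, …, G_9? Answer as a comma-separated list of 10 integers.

(0) 9|_3 = 3^2 ↦ 4^2|_4 = 16 ⇒ 15
(1) 15|_4 = 3·4 + 3 ↦ 3·5 + 3|_5 = 18 ⇒ 17
(2) 17|_5 = 3·5 + 2 ↦ 3·6 + 2|_6 = 20 ⇒ 19
(3) 19|_6 = 3·6 + 1 ↦ 3·7 + 1|_7 = 22 ⇒ 21
(4) 21|_7 = 3·7 ↦ 3·8|_8 = 24 ⇒ 23
(5) 23|_8 = 2·8 + 7 ↦ 2·9 + 7|_9 = 25 ⇒ 24
(6) 24|_9 = 2·9 + 6 ↦ 2·10 + 6|_10 = 26 ⇒ 25
(7) 25|_10 = 2·10 + 5 ↦ 2·11 + 5|_11 = 27 ⇒ 26
(8) 26|_11 = 2·11 + 4 ↦ 2·12 + 4|_12 = 28 ⇒ 27

9, 15, 17, 19, 21, 23, 24, 25, 26, 27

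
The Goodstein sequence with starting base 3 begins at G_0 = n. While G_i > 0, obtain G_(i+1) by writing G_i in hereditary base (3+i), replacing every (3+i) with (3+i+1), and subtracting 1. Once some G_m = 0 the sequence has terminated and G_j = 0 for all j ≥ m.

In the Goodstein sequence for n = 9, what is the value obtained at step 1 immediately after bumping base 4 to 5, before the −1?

G_0=9  [base 3] 3^2  →[3↦4]→  4^2 = 16  −1 ⇒ G_1=15
G_1=15  [base 4] 3·4 + 3  →[4↦5]→  3·5 + 3 = 18  −1 ⇒ G_2=17

18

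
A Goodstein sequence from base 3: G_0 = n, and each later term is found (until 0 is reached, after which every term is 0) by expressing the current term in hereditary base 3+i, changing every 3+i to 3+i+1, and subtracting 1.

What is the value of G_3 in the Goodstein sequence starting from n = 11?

35

G_0 = 11. HB_3(11) = 3^2 + 2. Bump = 18. G_1 = 17.
G_1 = 17. HB_4(17) = 4^2 + 1. Bump = 26. G_2 = 25.
G_2 = 25. HB_5(25) = 5^2. Bump = 36. G_3 = 35.
G_3 = 35. HB_6(35) = 5·6 + 5. Bump = 40. G_4 = 39.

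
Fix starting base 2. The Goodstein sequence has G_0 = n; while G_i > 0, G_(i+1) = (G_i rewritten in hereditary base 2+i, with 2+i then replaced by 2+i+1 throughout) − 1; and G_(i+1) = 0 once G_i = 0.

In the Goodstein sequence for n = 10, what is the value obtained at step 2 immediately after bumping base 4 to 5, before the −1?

G_0 = 10. HB_2(10) = 2^(2 + 1) + 2. Bump = 84. G_1 = 83.
G_1 = 83. HB_3(83) = 3^(3 + 1) + 2. Bump = 1026. G_2 = 1025.
G_2 = 1025. HB_4(1025) = 4^(4 + 1) + 1. Bump = 15626. G_3 = 15625.

15626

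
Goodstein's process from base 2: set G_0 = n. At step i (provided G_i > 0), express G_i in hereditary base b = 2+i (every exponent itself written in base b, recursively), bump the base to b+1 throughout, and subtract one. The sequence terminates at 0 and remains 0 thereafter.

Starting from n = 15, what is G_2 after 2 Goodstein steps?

G_0 = 15. HB_2(15) = 2^(2 + 1) + 2^2 + 2 + 1. Bump = 112. G_1 = 111.
G_1 = 111. HB_3(111) = 3^(3 + 1) + 3^3 + 3. Bump = 1284. G_2 = 1283.

1283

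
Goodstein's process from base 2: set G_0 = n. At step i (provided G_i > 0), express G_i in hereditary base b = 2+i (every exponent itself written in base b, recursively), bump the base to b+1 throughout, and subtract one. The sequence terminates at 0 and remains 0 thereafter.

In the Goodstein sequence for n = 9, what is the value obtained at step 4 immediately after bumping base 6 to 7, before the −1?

[0] 9 ≡ 2^(2 + 1) + 1 (base 2). Lift 3: 82. −1: 81.
[1] 81 ≡ 3^(3 + 1) (base 3). Lift 4: 1024. −1: 1023.
[2] 1023 ≡ 3·4^4 + 3·4^3 + 3·4^2 + 3·4 + 3 (base 4). Lift 5: 9843. −1: 9842.
[3] 9842 ≡ 3·5^5 + 3·5^3 + 3·5^2 + 3·5 + 2 (base 5). Lift 6: 140744. −1: 140743.
[4] 140743 ≡ 3·6^6 + 3·6^3 + 3·6^2 + 3·6 + 1 (base 6). Lift 7: 2471827. −1: 2471826.

2471827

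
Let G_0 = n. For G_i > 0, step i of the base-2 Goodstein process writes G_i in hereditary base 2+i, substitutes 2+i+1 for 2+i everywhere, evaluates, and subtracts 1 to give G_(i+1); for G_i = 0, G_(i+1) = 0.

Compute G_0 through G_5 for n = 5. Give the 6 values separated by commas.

G_0 = 5. HB_2(5) = 2^2 + 1. Bump = 28. G_1 = 27.
G_1 = 27. HB_3(27) = 3^3. Bump = 256. G_2 = 255.
G_2 = 255. HB_4(255) = 3·4^3 + 3·4^2 + 3·4 + 3. Bump = 468. G_3 = 467.
G_3 = 467. HB_5(467) = 3·5^3 + 3·5^2 + 3·5 + 2. Bump = 776. G_4 = 775.
G_4 = 775. HB_6(775) = 3·6^3 + 3·6^2 + 3·6 + 1. Bump = 1198. G_5 = 1197.

5, 27, 255, 467, 775, 1197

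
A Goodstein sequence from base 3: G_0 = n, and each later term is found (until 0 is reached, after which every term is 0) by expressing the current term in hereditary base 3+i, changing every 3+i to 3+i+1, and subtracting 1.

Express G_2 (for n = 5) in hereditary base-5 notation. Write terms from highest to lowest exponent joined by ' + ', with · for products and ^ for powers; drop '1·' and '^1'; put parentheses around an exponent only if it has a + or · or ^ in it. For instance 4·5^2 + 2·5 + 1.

5

G_0 = 5. HB_3(5) = 3 + 2. Bump = 6. G_1 = 5.
G_1 = 5. HB_4(5) = 4 + 1. Bump = 6. G_2 = 5.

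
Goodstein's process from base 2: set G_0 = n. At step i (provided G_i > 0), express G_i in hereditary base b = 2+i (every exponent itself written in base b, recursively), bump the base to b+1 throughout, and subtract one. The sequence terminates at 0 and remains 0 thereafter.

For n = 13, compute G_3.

16092

13 —HB2→ 2^(2 + 1) + 2^2 + 1 —bump→ 3^(3 + 1) + 3^3 + 1 = 109 —(−1)→ 108
108 —HB3→ 3^(3 + 1) + 3^3 —bump→ 4^(4 + 1) + 4^4 = 1280 —(−1)→ 1279
1279 —HB4→ 4^(4 + 1) + 3·4^3 + 3·4^2 + 3·4 + 3 —bump→ 5^(5 + 1) + 3·5^3 + 3·5^2 + 3·5 + 3 = 16093 —(−1)→ 16092
16092 —HB5→ 5^(5 + 1) + 3·5^3 + 3·5^2 + 3·5 + 2 —bump→ 6^(6 + 1) + 3·6^3 + 3·6^2 + 3·6 + 2 = 280712 —(−1)→ 280711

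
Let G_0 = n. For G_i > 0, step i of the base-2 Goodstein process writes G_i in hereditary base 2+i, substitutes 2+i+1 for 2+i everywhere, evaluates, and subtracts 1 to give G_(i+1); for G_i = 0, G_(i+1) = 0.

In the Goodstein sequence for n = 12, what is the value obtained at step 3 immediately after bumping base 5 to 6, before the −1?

280020

step 0: 12 = 2^(2 + 1) + 2^2; sub 3 for 2: 3^(3 + 1) + 3^3; = 108; G_1 = 108−1 = 107
step 1: 107 = 3^(3 + 1) + 2·3^2 + 2·3 + 2; sub 4 for 3: 4^(4 + 1) + 2·4^2 + 2·4 + 2; = 1066; G_2 = 1066−1 = 1065
step 2: 1065 = 4^(4 + 1) + 2·4^2 + 2·4 + 1; sub 5 for 4: 5^(5 + 1) + 2·5^2 + 2·5 + 1; = 15686; G_3 = 15686−1 = 15685
step 3: 15685 = 5^(5 + 1) + 2·5^2 + 2·5; sub 6 for 5: 6^(6 + 1) + 2·6^2 + 2·6; = 280020; G_4 = 280020−1 = 280019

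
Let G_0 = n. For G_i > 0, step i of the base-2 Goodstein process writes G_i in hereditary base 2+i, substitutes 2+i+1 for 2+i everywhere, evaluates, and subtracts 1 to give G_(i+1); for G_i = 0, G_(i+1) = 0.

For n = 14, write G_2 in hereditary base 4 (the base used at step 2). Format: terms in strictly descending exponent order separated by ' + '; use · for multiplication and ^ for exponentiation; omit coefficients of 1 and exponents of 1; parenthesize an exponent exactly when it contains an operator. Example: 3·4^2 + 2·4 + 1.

4^(4 + 1) + 4^4 + 1

[0] 14 ≡ 2^(2 + 1) + 2^2 + 2 (base 2). Lift 3: 111. −1: 110.
[1] 110 ≡ 3^(3 + 1) + 3^3 + 2 (base 3). Lift 4: 1282. −1: 1281.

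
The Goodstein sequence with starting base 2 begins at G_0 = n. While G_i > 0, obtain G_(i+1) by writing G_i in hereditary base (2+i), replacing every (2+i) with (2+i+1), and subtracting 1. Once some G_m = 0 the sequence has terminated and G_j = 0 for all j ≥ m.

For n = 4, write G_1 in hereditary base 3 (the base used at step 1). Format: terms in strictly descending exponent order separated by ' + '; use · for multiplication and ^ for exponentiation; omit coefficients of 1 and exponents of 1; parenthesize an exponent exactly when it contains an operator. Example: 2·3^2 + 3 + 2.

(0) 4|_2 = 2^2 ↦ 3^3|_3 = 27 ⇒ 26
(1) 26|_3 = 2·3^2 + 2·3 + 2 ↦ 2·4^2 + 2·4 + 2|_4 = 42 ⇒ 41

2·3^2 + 2·3 + 2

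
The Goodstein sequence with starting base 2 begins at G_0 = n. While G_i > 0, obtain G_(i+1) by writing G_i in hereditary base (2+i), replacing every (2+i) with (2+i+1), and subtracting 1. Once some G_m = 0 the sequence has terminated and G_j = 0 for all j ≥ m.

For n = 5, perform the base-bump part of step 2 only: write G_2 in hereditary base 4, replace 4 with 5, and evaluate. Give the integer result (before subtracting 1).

468

(0) 5|_2 = 2^2 + 1 ↦ 3^3 + 1|_3 = 28 ⇒ 27
(1) 27|_3 = 3^3 ↦ 4^4|_4 = 256 ⇒ 255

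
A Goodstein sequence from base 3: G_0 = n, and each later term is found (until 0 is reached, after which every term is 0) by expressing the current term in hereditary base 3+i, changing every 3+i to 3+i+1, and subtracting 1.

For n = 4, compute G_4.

2

G_0=4  [base 3] 3 + 1  →[3↦4]→  4 + 1 = 5  −1 ⇒ G_1=4
G_1=4  [base 4] 4  →[4↦5]→  5 = 5  −1 ⇒ G_2=4
G_2=4  [base 5] 4  →[5↦6]→  4 = 4  −1 ⇒ G_3=3
G_3=3  [base 6] 3  →[6↦7]→  3 = 3  −1 ⇒ G_4=2
G_4=2  [base 7] 2  →[7↦8]→  2 = 2  −1 ⇒ G_5=1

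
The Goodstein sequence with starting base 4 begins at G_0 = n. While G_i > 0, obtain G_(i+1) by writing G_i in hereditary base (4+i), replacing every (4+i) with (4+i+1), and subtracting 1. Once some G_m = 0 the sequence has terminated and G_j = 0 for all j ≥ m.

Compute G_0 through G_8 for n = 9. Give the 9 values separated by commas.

G_0 = 9. HB_4(9) = 2·4 + 1. Bump = 11. G_1 = 10.
G_1 = 10. HB_5(10) = 2·5. Bump = 12. G_2 = 11.
G_2 = 11. HB_6(11) = 6 + 5. Bump = 12. G_3 = 11.
G_3 = 11. HB_7(11) = 7 + 4. Bump = 12. G_4 = 11.
G_4 = 11. HB_8(11) = 8 + 3. Bump = 12. G_5 = 11.
G_5 = 11. HB_9(11) = 9 + 2. Bump = 12. G_6 = 11.
G_6 = 11. HB_10(11) = 10 + 1. Bump = 12. G_7 = 11.
G_7 = 11. HB_11(11) = 11. Bump = 12. G_8 = 11.

9, 10, 11, 11, 11, 11, 11, 11, 11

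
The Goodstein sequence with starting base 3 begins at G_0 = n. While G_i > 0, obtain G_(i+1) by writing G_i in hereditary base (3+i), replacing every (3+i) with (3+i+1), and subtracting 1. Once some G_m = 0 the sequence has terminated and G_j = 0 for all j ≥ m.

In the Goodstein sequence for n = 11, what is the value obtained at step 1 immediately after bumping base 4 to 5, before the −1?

26

i=0: 11 = 3^2 + 2 (b=3); 3→4: 4^2 + 2 = 18; 18−1 = 17
i=1: 17 = 4^2 + 1 (b=4); 4→5: 5^2 + 1 = 26; 26−1 = 25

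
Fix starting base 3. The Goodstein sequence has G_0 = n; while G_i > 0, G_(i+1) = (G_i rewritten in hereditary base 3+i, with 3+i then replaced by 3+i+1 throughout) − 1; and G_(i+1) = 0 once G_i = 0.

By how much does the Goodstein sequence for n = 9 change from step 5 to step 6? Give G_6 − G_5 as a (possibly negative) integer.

1

G_0 = 9. HB_3(9) = 3^2. Bump = 16. G_1 = 15.
G_1 = 15. HB_4(15) = 3·4 + 3. Bump = 18. G_2 = 17.
G_2 = 17. HB_5(17) = 3·5 + 2. Bump = 20. G_3 = 19.
G_3 = 19. HB_6(19) = 3·6 + 1. Bump = 22. G_4 = 21.
G_4 = 21. HB_7(21) = 3·7. Bump = 24. G_5 = 23.
G_5 = 23. HB_8(23) = 2·8 + 7. Bump = 25. G_6 = 24.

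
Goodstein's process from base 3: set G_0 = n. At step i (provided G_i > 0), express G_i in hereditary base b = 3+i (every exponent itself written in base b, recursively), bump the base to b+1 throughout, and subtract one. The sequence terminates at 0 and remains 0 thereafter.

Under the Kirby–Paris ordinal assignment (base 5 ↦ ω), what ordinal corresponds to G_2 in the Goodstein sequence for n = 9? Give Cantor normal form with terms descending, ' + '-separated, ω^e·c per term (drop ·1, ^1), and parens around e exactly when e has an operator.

ω·3 + 2

(0) 9|_3 = 3^2 ↦ 4^2|_4 = 16 ⇒ 15
(1) 15|_4 = 3·4 + 3 ↦ 3·5 + 3|_5 = 18 ⇒ 17
(2) 17|_5 = 3·5 + 2 ↦ 3·6 + 2|_6 = 20 ⇒ 19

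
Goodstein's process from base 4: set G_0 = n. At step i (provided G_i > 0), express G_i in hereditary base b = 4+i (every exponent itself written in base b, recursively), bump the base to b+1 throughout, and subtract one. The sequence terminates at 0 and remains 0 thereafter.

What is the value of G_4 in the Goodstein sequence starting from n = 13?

19

G_0=13  [base 4] 3·4 + 1  →[4↦5]→  3·5 + 1 = 16  −1 ⇒ G_1=15
G_1=15  [base 5] 3·5  →[5↦6]→  3·6 = 18  −1 ⇒ G_2=17
G_2=17  [base 6] 2·6 + 5  →[6↦7]→  2·7 + 5 = 19  −1 ⇒ G_3=18
G_3=18  [base 7] 2·7 + 4  →[7↦8]→  2·8 + 4 = 20  −1 ⇒ G_4=19
G_4=19  [base 8] 2·8 + 3  →[8↦9]→  2·9 + 3 = 21  −1 ⇒ G_5=20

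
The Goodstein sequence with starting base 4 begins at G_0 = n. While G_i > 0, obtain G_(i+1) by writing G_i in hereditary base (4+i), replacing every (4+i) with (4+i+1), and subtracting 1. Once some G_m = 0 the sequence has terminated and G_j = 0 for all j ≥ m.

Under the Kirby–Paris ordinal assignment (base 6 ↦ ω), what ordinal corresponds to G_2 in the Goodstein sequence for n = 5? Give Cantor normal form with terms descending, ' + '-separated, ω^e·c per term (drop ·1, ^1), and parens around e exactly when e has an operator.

5

[0] 5 ≡ 4 + 1 (base 4). Lift 5: 6. −1: 5.
[1] 5 ≡ 5 (base 5). Lift 6: 6. −1: 5.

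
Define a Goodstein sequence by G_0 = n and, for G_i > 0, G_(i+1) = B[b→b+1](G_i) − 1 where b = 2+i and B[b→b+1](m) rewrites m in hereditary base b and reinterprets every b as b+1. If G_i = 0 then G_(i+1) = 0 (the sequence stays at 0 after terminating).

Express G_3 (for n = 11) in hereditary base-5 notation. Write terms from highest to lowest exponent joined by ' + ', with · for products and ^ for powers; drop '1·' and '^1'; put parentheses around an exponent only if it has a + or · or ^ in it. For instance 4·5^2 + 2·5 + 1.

5^(5 + 1) + 2

i=0: 11 = 2^(2 + 1) + 2 + 1 (b=2); 2→3: 3^(3 + 1) + 3 + 1 = 85; 85−1 = 84
i=1: 84 = 3^(3 + 1) + 3 (b=3); 3→4: 4^(4 + 1) + 4 = 1028; 1028−1 = 1027
i=2: 1027 = 4^(4 + 1) + 3 (b=4); 4→5: 5^(5 + 1) + 3 = 15628; 15628−1 = 15627
i=3: 15627 = 5^(5 + 1) + 2 (b=5); 5→6: 6^(6 + 1) + 2 = 279938; 279938−1 = 279937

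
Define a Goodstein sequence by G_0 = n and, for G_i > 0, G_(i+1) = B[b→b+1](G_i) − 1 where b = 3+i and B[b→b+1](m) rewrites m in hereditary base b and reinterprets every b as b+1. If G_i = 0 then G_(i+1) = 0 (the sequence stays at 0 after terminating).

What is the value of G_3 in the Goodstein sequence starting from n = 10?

27

10 —HB3→ 3^2 + 1 —bump→ 4^2 + 1 = 17 —(−1)→ 16
16 —HB4→ 4^2 —bump→ 5^2 = 25 —(−1)→ 24
24 —HB5→ 4·5 + 4 —bump→ 4·6 + 4 = 28 —(−1)→ 27
27 —HB6→ 4·6 + 3 —bump→ 4·7 + 3 = 31 —(−1)→ 30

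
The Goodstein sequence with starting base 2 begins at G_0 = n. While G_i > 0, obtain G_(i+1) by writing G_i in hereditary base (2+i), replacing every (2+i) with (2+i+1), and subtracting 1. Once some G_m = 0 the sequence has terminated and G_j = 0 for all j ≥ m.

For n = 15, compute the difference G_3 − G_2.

17469

15 —HB2→ 2^(2 + 1) + 2^2 + 2 + 1 —bump→ 3^(3 + 1) + 3^3 + 3 + 1 = 112 —(−1)→ 111
111 —HB3→ 3^(3 + 1) + 3^3 + 3 —bump→ 4^(4 + 1) + 4^4 + 4 = 1284 —(−1)→ 1283
1283 —HB4→ 4^(4 + 1) + 4^4 + 3 —bump→ 5^(5 + 1) + 5^5 + 3 = 18753 —(−1)→ 18752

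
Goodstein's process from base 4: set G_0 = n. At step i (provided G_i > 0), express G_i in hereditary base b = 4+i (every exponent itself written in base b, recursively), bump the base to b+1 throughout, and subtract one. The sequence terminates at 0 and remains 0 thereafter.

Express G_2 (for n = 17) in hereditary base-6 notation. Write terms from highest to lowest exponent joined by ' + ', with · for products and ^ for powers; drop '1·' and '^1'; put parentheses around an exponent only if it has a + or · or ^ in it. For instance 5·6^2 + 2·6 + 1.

5·6 + 5

G_0=17  [base 4] 4^2 + 1  →[4↦5]→  5^2 + 1 = 26  −1 ⇒ G_1=25
G_1=25  [base 5] 5^2  →[5↦6]→  6^2 = 36  −1 ⇒ G_2=35
G_2=35  [base 6] 5·6 + 5  →[6↦7]→  5·7 + 5 = 40  −1 ⇒ G_3=39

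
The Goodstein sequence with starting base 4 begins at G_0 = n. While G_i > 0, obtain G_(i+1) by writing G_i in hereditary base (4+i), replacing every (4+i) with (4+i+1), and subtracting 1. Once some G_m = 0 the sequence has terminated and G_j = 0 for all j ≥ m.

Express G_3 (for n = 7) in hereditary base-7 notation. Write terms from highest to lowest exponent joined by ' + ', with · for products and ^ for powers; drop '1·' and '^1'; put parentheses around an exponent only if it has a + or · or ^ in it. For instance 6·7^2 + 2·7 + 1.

7

[0] 7 ≡ 4 + 3 (base 4). Lift 5: 8. −1: 7.
[1] 7 ≡ 5 + 2 (base 5). Lift 6: 8. −1: 7.
[2] 7 ≡ 6 + 1 (base 6). Lift 7: 8. −1: 7.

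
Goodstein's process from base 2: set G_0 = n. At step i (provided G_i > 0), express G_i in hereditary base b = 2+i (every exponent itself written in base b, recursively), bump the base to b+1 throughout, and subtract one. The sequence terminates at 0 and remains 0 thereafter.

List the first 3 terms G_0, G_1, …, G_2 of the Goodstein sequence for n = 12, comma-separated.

12, 107, 1065

step 0: 12 = 2^(2 + 1) + 2^2; sub 3 for 2: 3^(3 + 1) + 3^3; = 108; G_1 = 108−1 = 107
step 1: 107 = 3^(3 + 1) + 2·3^2 + 2·3 + 2; sub 4 for 3: 4^(4 + 1) + 2·4^2 + 2·4 + 2; = 1066; G_2 = 1066−1 = 1065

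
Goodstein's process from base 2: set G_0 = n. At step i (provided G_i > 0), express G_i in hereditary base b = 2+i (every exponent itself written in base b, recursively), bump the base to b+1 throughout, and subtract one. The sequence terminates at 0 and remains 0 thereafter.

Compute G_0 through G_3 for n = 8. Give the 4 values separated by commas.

8, 80, 553, 6310

[0] 8 ≡ 2^(2 + 1) (base 2). Lift 3: 81. −1: 80.
[1] 80 ≡ 2·3^3 + 2·3^2 + 2·3 + 2 (base 3). Lift 4: 554. −1: 553.
[2] 553 ≡ 2·4^4 + 2·4^2 + 2·4 + 1 (base 4). Lift 5: 6311. −1: 6310.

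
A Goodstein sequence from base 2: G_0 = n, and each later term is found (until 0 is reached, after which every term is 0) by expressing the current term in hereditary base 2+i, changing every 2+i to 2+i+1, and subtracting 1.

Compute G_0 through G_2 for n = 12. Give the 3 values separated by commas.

12, 107, 1065

12 —HB2→ 2^(2 + 1) + 2^2 —bump→ 3^(3 + 1) + 3^3 = 108 —(−1)→ 107
107 —HB3→ 3^(3 + 1) + 2·3^2 + 2·3 + 2 —bump→ 4^(4 + 1) + 2·4^2 + 2·4 + 2 = 1066 —(−1)→ 1065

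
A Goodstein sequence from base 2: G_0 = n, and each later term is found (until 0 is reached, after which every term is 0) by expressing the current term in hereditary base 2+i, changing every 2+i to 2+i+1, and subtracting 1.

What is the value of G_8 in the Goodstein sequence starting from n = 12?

(0) 12|_2 = 2^(2 + 1) + 2^2 ↦ 3^(3 + 1) + 3^3|_3 = 108 ⇒ 107
(1) 107|_3 = 3^(3 + 1) + 2·3^2 + 2·3 + 2 ↦ 4^(4 + 1) + 2·4^2 + 2·4 + 2|_4 = 1066 ⇒ 1065
(2) 1065|_4 = 4^(4 + 1) + 2·4^2 + 2·4 + 1 ↦ 5^(5 + 1) + 2·5^2 + 2·5 + 1|_5 = 15686 ⇒ 15685
(3) 15685|_5 = 5^(5 + 1) + 2·5^2 + 2·5 ↦ 6^(6 + 1) + 2·6^2 + 2·6|_6 = 280020 ⇒ 280019
(4) 280019|_6 = 6^(6 + 1) + 2·6^2 + 6 + 5 ↦ 7^(7 + 1) + 2·7^2 + 7 + 5|_7 = 5764911 ⇒ 5764910
(5) 5764910|_7 = 7^(7 + 1) + 2·7^2 + 7 + 4 ↦ 8^(8 + 1) + 2·8^2 + 8 + 4|_8 = 134217868 ⇒ 134217867
(6) 134217867|_8 = 8^(8 + 1) + 2·8^2 + 8 + 3 ↦ 9^(9 + 1) + 2·9^2 + 9 + 3|_9 = 3486784575 ⇒ 3486784574
(7) 3486784574|_9 = 9^(9 + 1) + 2·9^2 + 9 + 2 ↦ 10^(10 + 1) + 2·10^2 + 10 + 2|_10 = 100000000212 ⇒ 100000000211
(8) 100000000211|_10 = 10^(10 + 1) + 2·10^2 + 10 + 1 ↦ 11^(11 + 1) + 2·11^2 + 11 + 1|_11 = 3138428376975 ⇒ 3138428376974

100000000211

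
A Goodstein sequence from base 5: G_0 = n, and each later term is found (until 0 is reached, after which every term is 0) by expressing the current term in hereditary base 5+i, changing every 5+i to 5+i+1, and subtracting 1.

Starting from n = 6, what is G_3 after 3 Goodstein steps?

5

6 —HB5→ 5 + 1 —bump→ 6 + 1 = 7 —(−1)→ 6
6 —HB6→ 6 —bump→ 7 = 7 —(−1)→ 6
6 —HB7→ 6 —bump→ 6 = 6 —(−1)→ 5
5 —HB8→ 5 —bump→ 5 = 5 —(−1)→ 4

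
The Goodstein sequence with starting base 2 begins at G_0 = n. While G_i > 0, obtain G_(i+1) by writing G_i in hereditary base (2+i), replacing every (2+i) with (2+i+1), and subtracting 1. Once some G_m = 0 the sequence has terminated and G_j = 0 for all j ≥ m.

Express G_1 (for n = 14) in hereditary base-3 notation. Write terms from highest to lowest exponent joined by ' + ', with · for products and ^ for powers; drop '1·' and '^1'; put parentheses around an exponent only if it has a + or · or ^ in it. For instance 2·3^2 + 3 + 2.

i=0: 14 = 2^(2 + 1) + 2^2 + 2 (b=2); 2→3: 3^(3 + 1) + 3^3 + 3 = 111; 111−1 = 110
i=1: 110 = 3^(3 + 1) + 3^3 + 2 (b=3); 3→4: 4^(4 + 1) + 4^4 + 2 = 1282; 1282−1 = 1281

3^(3 + 1) + 3^3 + 2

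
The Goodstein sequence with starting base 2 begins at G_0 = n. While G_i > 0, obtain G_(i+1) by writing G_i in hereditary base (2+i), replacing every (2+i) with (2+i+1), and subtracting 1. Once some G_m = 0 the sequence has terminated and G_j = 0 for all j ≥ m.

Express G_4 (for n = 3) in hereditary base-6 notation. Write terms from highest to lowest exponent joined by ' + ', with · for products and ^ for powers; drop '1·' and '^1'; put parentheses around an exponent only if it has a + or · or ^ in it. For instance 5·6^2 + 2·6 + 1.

1

i=0: 3 = 2 + 1 (b=2); 2→3: 3 + 1 = 4; 4−1 = 3
i=1: 3 = 3 (b=3); 3→4: 4 = 4; 4−1 = 3
i=2: 3 = 3 (b=4); 4→5: 3 = 3; 3−1 = 2
i=3: 2 = 2 (b=5); 5→6: 2 = 2; 2−1 = 1
i=4: 1 = 1 (b=6); 6→7: 1 = 1; 1−1 = 0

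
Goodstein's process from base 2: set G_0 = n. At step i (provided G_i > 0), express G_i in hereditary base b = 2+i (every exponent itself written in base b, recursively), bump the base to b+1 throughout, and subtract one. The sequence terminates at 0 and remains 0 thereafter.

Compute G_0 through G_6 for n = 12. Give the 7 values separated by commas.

12, 107, 1065, 15685, 280019, 5764910, 134217867

[0] 12 ≡ 2^(2 + 1) + 2^2 (base 2). Lift 3: 108. −1: 107.
[1] 107 ≡ 3^(3 + 1) + 2·3^2 + 2·3 + 2 (base 3). Lift 4: 1066. −1: 1065.
[2] 1065 ≡ 4^(4 + 1) + 2·4^2 + 2·4 + 1 (base 4). Lift 5: 15686. −1: 15685.
[3] 15685 ≡ 5^(5 + 1) + 2·5^2 + 2·5 (base 5). Lift 6: 280020. −1: 280019.
[4] 280019 ≡ 6^(6 + 1) + 2·6^2 + 6 + 5 (base 6). Lift 7: 5764911. −1: 5764910.
[5] 5764910 ≡ 7^(7 + 1) + 2·7^2 + 7 + 4 (base 7). Lift 8: 134217868. −1: 134217867.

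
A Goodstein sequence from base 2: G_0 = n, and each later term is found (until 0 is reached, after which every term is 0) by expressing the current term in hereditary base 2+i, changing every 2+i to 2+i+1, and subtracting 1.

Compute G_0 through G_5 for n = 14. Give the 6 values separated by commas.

G_0 = 14. HB_2(14) = 2^(2 + 1) + 2^2 + 2. Bump = 111. G_1 = 110.
G_1 = 110. HB_3(110) = 3^(3 + 1) + 3^3 + 2. Bump = 1282. G_2 = 1281.
G_2 = 1281. HB_4(1281) = 4^(4 + 1) + 4^4 + 1. Bump = 18751. G_3 = 18750.
G_3 = 18750. HB_5(18750) = 5^(5 + 1) + 5^5. Bump = 326592. G_4 = 326591.
G_4 = 326591. HB_6(326591) = 6^(6 + 1) + 5·6^5 + 5·6^4 + 5·6^3 + 5·6^2 + 5·6 + 5. Bump = 5862841. G_5 = 5862840.

14, 110, 1281, 18750, 326591, 5862840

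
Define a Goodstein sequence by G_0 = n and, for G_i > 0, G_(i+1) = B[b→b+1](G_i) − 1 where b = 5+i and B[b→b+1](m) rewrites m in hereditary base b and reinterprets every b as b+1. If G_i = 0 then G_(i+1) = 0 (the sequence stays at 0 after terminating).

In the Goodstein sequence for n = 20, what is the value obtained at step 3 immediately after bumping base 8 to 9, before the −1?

30

i=0: 20 = 4·5 (b=5); 5→6: 4·6 = 24; 24−1 = 23
i=1: 23 = 3·6 + 5 (b=6); 6→7: 3·7 + 5 = 26; 26−1 = 25
i=2: 25 = 3·7 + 4 (b=7); 7→8: 3·8 + 4 = 28; 28−1 = 27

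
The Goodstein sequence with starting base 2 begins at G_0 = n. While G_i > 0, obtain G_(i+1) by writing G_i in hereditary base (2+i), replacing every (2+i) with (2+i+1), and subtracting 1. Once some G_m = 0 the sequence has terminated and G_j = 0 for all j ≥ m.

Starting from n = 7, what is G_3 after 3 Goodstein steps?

3127

G_0=7  [base 2] 2^2 + 2 + 1  →[2↦3]→  3^3 + 3 + 1 = 31  −1 ⇒ G_1=30
G_1=30  [base 3] 3^3 + 3  →[3↦4]→  4^4 + 4 = 260  −1 ⇒ G_2=259
G_2=259  [base 4] 4^4 + 3  →[4↦5]→  5^5 + 3 = 3128  −1 ⇒ G_3=3127
G_3=3127  [base 5] 5^5 + 2  →[5↦6]→  6^6 + 2 = 46658  −1 ⇒ G_4=46657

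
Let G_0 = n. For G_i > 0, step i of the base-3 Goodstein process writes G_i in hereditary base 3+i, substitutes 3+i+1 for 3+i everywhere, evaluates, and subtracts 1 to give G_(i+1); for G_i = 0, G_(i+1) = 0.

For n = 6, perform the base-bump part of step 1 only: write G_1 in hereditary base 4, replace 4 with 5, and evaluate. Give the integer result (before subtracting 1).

6 —HB3→ 2·3 —bump→ 2·4 = 8 —(−1)→ 7
7 —HB4→ 4 + 3 —bump→ 5 + 3 = 8 —(−1)→ 7

8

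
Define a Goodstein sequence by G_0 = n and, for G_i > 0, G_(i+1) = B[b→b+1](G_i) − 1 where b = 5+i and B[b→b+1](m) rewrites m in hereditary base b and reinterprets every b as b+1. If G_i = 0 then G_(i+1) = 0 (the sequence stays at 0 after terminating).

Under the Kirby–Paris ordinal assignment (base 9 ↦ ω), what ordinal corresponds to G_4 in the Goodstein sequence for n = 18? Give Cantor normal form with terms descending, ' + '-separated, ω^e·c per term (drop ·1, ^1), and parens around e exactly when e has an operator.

ω·2 + 8

[0] 18 ≡ 3·5 + 3 (base 5). Lift 6: 21. −1: 20.
[1] 20 ≡ 3·6 + 2 (base 6). Lift 7: 23. −1: 22.
[2] 22 ≡ 3·7 + 1 (base 7). Lift 8: 25. −1: 24.
[3] 24 ≡ 3·8 (base 8). Lift 9: 27. −1: 26.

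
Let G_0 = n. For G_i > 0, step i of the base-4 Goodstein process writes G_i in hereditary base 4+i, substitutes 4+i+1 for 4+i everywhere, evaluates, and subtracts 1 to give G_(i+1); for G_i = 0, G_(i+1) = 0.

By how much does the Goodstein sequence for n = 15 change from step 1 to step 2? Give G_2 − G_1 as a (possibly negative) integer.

G_0 = 15. HB_4(15) = 3·4 + 3. Bump = 18. G_1 = 17.
G_1 = 17. HB_5(17) = 3·5 + 2. Bump = 20. G_2 = 19.

2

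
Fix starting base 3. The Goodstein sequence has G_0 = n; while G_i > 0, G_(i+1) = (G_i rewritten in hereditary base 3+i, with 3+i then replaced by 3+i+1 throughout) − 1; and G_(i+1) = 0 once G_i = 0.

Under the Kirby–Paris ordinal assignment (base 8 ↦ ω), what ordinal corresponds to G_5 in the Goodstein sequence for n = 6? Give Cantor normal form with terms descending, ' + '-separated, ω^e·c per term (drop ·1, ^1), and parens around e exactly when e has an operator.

6 —HB3→ 2·3 —bump→ 2·4 = 8 —(−1)→ 7
7 —HB4→ 4 + 3 —bump→ 5 + 3 = 8 —(−1)→ 7
7 —HB5→ 5 + 2 —bump→ 6 + 2 = 8 —(−1)→ 7
7 —HB6→ 6 + 1 —bump→ 7 + 1 = 8 —(−1)→ 7
7 —HB7→ 7 —bump→ 8 = 8 —(−1)→ 7
7 —HB8→ 7 —bump→ 7 = 7 —(−1)→ 6

7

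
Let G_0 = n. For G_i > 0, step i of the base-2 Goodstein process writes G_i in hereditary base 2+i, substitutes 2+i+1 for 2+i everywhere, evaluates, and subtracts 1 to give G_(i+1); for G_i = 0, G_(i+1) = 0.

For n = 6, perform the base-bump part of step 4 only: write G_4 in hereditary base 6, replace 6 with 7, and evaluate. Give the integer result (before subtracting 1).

98040

G_0=6  [base 2] 2^2 + 2  →[2↦3]→  3^3 + 3 = 30  −1 ⇒ G_1=29
G_1=29  [base 3] 3^3 + 2  →[3↦4]→  4^4 + 2 = 258  −1 ⇒ G_2=257
G_2=257  [base 4] 4^4 + 1  →[4↦5]→  5^5 + 1 = 3126  −1 ⇒ G_3=3125
G_3=3125  [base 5] 5^5  →[5↦6]→  6^6 = 46656  −1 ⇒ G_4=46655
G_4=46655  [base 6] 5·6^5 + 5·6^4 + 5·6^3 + 5·6^2 + 5·6 + 5  →[6↦7]→  5·7^5 + 5·7^4 + 5·7^3 + 5·7^2 + 5·7 + 5 = 98040  −1 ⇒ G_5=98039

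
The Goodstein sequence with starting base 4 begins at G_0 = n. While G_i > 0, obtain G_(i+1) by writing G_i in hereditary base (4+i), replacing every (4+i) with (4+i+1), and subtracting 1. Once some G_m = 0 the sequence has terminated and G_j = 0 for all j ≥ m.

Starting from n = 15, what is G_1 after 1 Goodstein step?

17

i=0: 15 = 3·4 + 3 (b=4); 4→5: 3·5 + 3 = 18; 18−1 = 17
i=1: 17 = 3·5 + 2 (b=5); 5→6: 3·6 + 2 = 20; 20−1 = 19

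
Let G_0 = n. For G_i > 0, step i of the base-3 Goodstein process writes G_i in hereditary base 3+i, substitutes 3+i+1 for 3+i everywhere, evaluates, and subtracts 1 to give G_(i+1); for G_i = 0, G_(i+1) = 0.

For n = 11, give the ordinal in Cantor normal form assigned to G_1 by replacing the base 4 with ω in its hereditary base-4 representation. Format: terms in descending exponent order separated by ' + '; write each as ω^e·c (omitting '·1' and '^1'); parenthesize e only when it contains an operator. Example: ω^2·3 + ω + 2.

i=0: 11 = 3^2 + 2 (b=3); 3→4: 4^2 + 2 = 18; 18−1 = 17
i=1: 17 = 4^2 + 1 (b=4); 4→5: 5^2 + 1 = 26; 26−1 = 25

ω^2 + 1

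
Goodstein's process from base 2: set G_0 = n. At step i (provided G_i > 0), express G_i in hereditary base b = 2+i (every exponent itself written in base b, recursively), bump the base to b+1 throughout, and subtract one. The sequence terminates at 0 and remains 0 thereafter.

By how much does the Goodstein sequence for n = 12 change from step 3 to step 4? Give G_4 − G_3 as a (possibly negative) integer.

264334

G_0 = 12. HB_2(12) = 2^(2 + 1) + 2^2. Bump = 108. G_1 = 107.
G_1 = 107. HB_3(107) = 3^(3 + 1) + 2·3^2 + 2·3 + 2. Bump = 1066. G_2 = 1065.
G_2 = 1065. HB_4(1065) = 4^(4 + 1) + 2·4^2 + 2·4 + 1. Bump = 15686. G_3 = 15685.
G_3 = 15685. HB_5(15685) = 5^(5 + 1) + 2·5^2 + 2·5. Bump = 280020. G_4 = 280019.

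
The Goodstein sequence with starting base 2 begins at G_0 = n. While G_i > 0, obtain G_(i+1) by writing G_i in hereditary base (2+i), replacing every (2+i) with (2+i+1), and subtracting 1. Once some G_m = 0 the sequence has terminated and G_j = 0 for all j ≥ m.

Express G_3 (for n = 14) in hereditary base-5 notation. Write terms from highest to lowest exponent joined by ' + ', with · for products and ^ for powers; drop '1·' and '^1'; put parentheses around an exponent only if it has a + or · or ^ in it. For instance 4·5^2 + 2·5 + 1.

5^(5 + 1) + 5^5

[0] 14 ≡ 2^(2 + 1) + 2^2 + 2 (base 2). Lift 3: 111. −1: 110.
[1] 110 ≡ 3^(3 + 1) + 3^3 + 2 (base 3). Lift 4: 1282. −1: 1281.
[2] 1281 ≡ 4^(4 + 1) + 4^4 + 1 (base 4). Lift 5: 18751. −1: 18750.
[3] 18750 ≡ 5^(5 + 1) + 5^5 (base 5). Lift 6: 326592. −1: 326591.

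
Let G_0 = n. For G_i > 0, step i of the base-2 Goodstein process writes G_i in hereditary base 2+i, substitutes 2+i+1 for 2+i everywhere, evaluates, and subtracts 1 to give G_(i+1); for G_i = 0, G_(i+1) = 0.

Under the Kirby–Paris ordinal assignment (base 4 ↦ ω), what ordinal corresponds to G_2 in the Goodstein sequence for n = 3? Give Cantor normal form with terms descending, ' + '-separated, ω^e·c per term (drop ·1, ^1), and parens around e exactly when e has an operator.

3

(0) 3|_2 = 2 + 1 ↦ 3 + 1|_3 = 4 ⇒ 3
(1) 3|_3 = 3 ↦ 4|_4 = 4 ⇒ 3
(2) 3|_4 = 3 ↦ 3|_5 = 3 ⇒ 2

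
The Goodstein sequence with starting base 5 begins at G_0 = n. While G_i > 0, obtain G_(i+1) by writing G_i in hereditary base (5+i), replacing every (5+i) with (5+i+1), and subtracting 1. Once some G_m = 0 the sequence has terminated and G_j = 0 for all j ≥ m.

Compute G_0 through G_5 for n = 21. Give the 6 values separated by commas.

21 —HB5→ 4·5 + 1 —bump→ 4·6 + 1 = 25 —(−1)→ 24
24 —HB6→ 4·6 —bump→ 4·7 = 28 —(−1)→ 27
27 —HB7→ 3·7 + 6 —bump→ 3·8 + 6 = 30 —(−1)→ 29
29 —HB8→ 3·8 + 5 —bump→ 3·9 + 5 = 32 —(−1)→ 31
31 —HB9→ 3·9 + 4 —bump→ 3·10 + 4 = 34 —(−1)→ 33

21, 24, 27, 29, 31, 33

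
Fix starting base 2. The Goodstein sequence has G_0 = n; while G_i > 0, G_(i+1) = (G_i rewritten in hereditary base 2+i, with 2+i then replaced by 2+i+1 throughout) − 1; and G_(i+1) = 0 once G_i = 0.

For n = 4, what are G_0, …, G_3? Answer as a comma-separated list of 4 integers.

G_0 = 4. HB_2(4) = 2^2. Bump = 27. G_1 = 26.
G_1 = 26. HB_3(26) = 2·3^2 + 2·3 + 2. Bump = 42. G_2 = 41.
G_2 = 41. HB_4(41) = 2·4^2 + 2·4 + 1. Bump = 61. G_3 = 60.

4, 26, 41, 60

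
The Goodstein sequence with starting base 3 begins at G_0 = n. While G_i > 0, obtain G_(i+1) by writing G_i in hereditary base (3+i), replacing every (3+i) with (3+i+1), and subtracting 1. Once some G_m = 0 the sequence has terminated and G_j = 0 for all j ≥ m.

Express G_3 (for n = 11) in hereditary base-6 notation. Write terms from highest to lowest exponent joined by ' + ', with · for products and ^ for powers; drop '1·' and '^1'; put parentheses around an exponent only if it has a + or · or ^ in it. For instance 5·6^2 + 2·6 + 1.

G_0=11  [base 3] 3^2 + 2  →[3↦4]→  4^2 + 2 = 18  −1 ⇒ G_1=17
G_1=17  [base 4] 4^2 + 1  →[4↦5]→  5^2 + 1 = 26  −1 ⇒ G_2=25
G_2=25  [base 5] 5^2  →[5↦6]→  6^2 = 36  −1 ⇒ G_3=35
G_3=35  [base 6] 5·6 + 5  →[6↦7]→  5·7 + 5 = 40  −1 ⇒ G_4=39

5·6 + 5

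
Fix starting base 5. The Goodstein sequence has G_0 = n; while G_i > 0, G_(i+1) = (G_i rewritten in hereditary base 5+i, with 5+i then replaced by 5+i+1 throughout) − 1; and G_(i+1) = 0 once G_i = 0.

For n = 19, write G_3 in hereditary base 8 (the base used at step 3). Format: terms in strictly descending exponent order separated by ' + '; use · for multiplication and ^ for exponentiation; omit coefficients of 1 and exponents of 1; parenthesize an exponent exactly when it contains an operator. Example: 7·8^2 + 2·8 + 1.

base 5: 19 = 3·5 + 4; at 6: 3·6 + 4 = 22; next = 21
base 6: 21 = 3·6 + 3; at 7: 3·7 + 3 = 24; next = 23
base 7: 23 = 3·7 + 2; at 8: 3·8 + 2 = 26; next = 25
base 8: 25 = 3·8 + 1; at 9: 3·9 + 1 = 28; next = 27

3·8 + 1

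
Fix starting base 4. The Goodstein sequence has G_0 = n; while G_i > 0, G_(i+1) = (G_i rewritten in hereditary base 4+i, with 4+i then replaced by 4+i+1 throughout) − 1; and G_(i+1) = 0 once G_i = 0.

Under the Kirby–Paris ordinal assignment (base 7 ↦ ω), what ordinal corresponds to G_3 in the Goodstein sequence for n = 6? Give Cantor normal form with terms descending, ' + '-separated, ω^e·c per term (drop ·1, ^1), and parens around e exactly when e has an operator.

6

[0] 6 ≡ 4 + 2 (base 4). Lift 5: 7. −1: 6.
[1] 6 ≡ 5 + 1 (base 5). Lift 6: 7. −1: 6.
[2] 6 ≡ 6 (base 6). Lift 7: 7. −1: 6.
[3] 6 ≡ 6 (base 7). Lift 8: 6. −1: 5.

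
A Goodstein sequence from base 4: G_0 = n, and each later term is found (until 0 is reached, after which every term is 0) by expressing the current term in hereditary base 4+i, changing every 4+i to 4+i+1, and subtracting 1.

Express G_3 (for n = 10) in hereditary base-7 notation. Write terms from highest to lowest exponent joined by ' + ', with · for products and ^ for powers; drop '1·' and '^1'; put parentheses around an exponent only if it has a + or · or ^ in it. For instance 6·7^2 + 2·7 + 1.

10 —HB4→ 2·4 + 2 —bump→ 2·5 + 2 = 12 —(−1)→ 11
11 —HB5→ 2·5 + 1 —bump→ 2·6 + 1 = 13 —(−1)→ 12
12 —HB6→ 2·6 —bump→ 2·7 = 14 —(−1)→ 13
13 —HB7→ 7 + 6 —bump→ 8 + 6 = 14 —(−1)→ 13

7 + 6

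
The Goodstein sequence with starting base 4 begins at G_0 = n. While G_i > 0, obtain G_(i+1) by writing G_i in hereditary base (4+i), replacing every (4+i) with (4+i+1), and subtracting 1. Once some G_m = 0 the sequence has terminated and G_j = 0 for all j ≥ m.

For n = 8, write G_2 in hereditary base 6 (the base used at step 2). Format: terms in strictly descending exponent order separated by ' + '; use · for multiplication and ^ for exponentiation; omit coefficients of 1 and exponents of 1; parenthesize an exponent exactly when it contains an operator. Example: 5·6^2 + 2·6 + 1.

6 + 3

G_0=8  [base 4] 2·4  →[4↦5]→  2·5 = 10  −1 ⇒ G_1=9
G_1=9  [base 5] 5 + 4  →[5↦6]→  6 + 4 = 10  −1 ⇒ G_2=9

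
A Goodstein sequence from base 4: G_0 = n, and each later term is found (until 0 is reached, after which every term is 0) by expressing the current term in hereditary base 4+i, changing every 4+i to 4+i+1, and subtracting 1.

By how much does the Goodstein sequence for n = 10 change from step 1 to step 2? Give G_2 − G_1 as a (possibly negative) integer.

step 0: 10 = 2·4 + 2; sub 5 for 4: 2·5 + 2; = 12; G_1 = 12−1 = 11
step 1: 11 = 2·5 + 1; sub 6 for 5: 2·6 + 1; = 13; G_2 = 13−1 = 12

1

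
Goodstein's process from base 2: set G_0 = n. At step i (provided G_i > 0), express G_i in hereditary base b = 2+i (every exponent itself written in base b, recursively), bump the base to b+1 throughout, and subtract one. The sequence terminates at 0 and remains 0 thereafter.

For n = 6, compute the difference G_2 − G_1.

228

[0] 6 ≡ 2^2 + 2 (base 2). Lift 3: 30. −1: 29.
[1] 29 ≡ 3^3 + 2 (base 3). Lift 4: 258. −1: 257.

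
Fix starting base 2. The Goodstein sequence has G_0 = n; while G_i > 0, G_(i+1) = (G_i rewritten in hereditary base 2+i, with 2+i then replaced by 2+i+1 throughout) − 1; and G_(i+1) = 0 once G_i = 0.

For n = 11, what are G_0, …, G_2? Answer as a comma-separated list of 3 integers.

11, 84, 1027

G_0 = 11. HB_2(11) = 2^(2 + 1) + 2 + 1. Bump = 85. G_1 = 84.
G_1 = 84. HB_3(84) = 3^(3 + 1) + 3. Bump = 1028. G_2 = 1027.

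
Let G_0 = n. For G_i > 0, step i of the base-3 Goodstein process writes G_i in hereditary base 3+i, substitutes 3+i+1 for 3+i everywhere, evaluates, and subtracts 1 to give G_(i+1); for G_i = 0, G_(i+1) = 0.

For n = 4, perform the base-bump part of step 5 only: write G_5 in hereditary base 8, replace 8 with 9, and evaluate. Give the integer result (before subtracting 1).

i=0: 4 = 3 + 1 (b=3); 3→4: 4 + 1 = 5; 5−1 = 4
i=1: 4 = 4 (b=4); 4→5: 5 = 5; 5−1 = 4
i=2: 4 = 4 (b=5); 5→6: 4 = 4; 4−1 = 3
i=3: 3 = 3 (b=6); 6→7: 3 = 3; 3−1 = 2
i=4: 2 = 2 (b=7); 7→8: 2 = 2; 2−1 = 1
i=5: 1 = 1 (b=8); 8→9: 1 = 1; 1−1 = 0

1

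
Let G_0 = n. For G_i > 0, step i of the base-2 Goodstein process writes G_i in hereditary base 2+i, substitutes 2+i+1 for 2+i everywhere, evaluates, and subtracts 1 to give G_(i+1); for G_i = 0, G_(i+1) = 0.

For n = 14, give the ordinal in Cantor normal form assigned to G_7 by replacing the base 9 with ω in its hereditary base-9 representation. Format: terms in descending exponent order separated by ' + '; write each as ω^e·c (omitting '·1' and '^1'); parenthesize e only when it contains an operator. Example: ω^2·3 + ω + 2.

ω^(ω + 1) + ω^5·5 + ω^4·5 + ω^3·5 + ω^2·5 + ω·5 + 2

i=0: 14 = 2^(2 + 1) + 2^2 + 2 (b=2); 2→3: 3^(3 + 1) + 3^3 + 3 = 111; 111−1 = 110
i=1: 110 = 3^(3 + 1) + 3^3 + 2 (b=3); 3→4: 4^(4 + 1) + 4^4 + 2 = 1282; 1282−1 = 1281
i=2: 1281 = 4^(4 + 1) + 4^4 + 1 (b=4); 4→5: 5^(5 + 1) + 5^5 + 1 = 18751; 18751−1 = 18750
i=3: 18750 = 5^(5 + 1) + 5^5 (b=5); 5→6: 6^(6 + 1) + 6^6 = 326592; 326592−1 = 326591
i=4: 326591 = 6^(6 + 1) + 5·6^5 + 5·6^4 + 5·6^3 + 5·6^2 + 5·6 + 5 (b=6); 6→7: 7^(7 + 1) + 5·7^5 + 5·7^4 + 5·7^3 + 5·7^2 + 5·7 + 5 = 5862841; 5862841−1 = 5862840
i=5: 5862840 = 7^(7 + 1) + 5·7^5 + 5·7^4 + 5·7^3 + 5·7^2 + 5·7 + 4 (b=7); 7→8: 8^(8 + 1) + 5·8^5 + 5·8^4 + 5·8^3 + 5·8^2 + 5·8 + 4 = 134404972; 134404972−1 = 134404971
i=6: 134404971 = 8^(8 + 1) + 5·8^5 + 5·8^4 + 5·8^3 + 5·8^2 + 5·8 + 3 (b=8); 8→9: 9^(9 + 1) + 5·9^5 + 5·9^4 + 5·9^3 + 5·9^2 + 5·9 + 3 = 3487116549; 3487116549−1 = 3487116548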